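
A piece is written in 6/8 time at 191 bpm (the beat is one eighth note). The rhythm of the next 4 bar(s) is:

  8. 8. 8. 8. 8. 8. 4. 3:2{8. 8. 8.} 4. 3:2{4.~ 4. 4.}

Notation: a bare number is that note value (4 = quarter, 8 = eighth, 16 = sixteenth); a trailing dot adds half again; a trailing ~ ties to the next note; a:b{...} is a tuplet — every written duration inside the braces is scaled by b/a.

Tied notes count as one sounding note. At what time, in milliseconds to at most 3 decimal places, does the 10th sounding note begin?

note 10 onset = 14b = 4397.906ms

1. 0.0ms @ 0 + 471.204ms (3/2)
2. 471.204ms @ 3/2 + 471.204ms (3/2)
3. 942.408ms @ 3 + 471.204ms (3/2)
4. 1413.613ms @ 9/2 + 471.204ms (3/2)
5. 1884.817ms @ 6 + 471.204ms (3/2)
6. 2356.021ms @ 15/2 + 471.204ms (3/2)
7. 2827.225ms @ 9 + 942.408ms (3)
8. 3769.634ms @ 12 + 314.136ms (1)
9. 4083.77ms @ 13 + 314.136ms (1)
10. 4397.906ms @ 14 + 314.136ms (1)
11. 4712.042ms @ 15 + 942.408ms (3)
12. 5654.45ms @ 18 + 1256.545ms (4)
13. 6910.995ms @ 22 + 628.272ms (2)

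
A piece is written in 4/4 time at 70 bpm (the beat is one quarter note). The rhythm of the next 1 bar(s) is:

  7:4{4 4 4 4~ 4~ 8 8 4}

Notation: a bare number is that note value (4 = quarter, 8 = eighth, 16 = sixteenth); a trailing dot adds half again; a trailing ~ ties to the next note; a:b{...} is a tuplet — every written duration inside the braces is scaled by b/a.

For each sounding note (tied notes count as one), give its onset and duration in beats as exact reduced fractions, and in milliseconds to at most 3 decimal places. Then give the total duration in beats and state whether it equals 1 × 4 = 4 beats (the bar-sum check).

1) 0.0ms=0b +489.796ms=4/7b
2) 489.796ms=4/7b +489.796ms=4/7b
3) 979.592ms=8/7b +489.796ms=4/7b
4) 1469.388ms=12/7b +1224.49ms=10/7b
5) 2693.878ms=22/7b +244.898ms=2/7b
6) 2938.776ms=24/7b +489.796ms=4/7b
Σ=4b of 4 (70bpm 4/4) — PASS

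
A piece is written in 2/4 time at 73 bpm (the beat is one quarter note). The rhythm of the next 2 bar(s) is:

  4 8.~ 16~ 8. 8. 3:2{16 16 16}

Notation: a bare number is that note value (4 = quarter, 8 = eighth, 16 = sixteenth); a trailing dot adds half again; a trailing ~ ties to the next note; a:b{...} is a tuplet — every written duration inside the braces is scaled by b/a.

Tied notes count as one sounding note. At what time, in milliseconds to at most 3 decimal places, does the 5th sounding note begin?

note 5 onset = 11/3b = 3013.699ms

1. 0.0ms @ 0 + 821.918ms (1)
2. 821.918ms @ 1 + 1438.356ms (7/4)
3. 2260.274ms @ 11/4 + 616.438ms (3/4)
4. 2876.712ms @ 7/2 + 136.986ms (1/6)
5. 3013.699ms @ 11/3 + 136.986ms (1/6)
6. 3150.685ms @ 23/6 + 136.986ms (1/6)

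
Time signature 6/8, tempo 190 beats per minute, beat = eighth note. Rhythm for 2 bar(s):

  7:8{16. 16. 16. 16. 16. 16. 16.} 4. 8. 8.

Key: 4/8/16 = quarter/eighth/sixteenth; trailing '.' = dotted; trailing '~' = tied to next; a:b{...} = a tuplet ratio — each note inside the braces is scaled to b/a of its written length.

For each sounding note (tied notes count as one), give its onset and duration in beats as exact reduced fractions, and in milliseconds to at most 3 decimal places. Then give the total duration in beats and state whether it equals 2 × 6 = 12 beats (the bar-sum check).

1) 0.0ms=0b +270.677ms=6/7b
2) 270.677ms=6/7b +270.677ms=6/7b
3) 541.353ms=12/7b +270.677ms=6/7b
4) 812.03ms=18/7b +270.677ms=6/7b
5) 1082.707ms=24/7b +270.677ms=6/7b
6) 1353.383ms=30/7b +270.677ms=6/7b
7) 1624.06ms=36/7b +270.677ms=6/7b
8) 1894.737ms=6b +947.368ms=3b
9) 2842.105ms=9b +473.684ms=3/2b
10) 3315.789ms=21/2b +473.684ms=3/2b
Σ=12b of 12 (190bpm 6/8) — PASS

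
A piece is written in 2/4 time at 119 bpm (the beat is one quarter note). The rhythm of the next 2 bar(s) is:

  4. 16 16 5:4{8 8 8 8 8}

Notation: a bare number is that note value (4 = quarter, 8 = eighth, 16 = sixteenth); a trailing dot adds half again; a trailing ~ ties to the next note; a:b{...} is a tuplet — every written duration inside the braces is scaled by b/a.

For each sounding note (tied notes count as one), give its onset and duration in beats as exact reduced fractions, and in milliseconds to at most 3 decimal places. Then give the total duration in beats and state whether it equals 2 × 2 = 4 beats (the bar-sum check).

1) 0.0ms=0b +756.303ms=3/2b
2) 756.303ms=3/2b +126.05ms=1/4b
3) 882.353ms=7/4b +126.05ms=1/4b
4) 1008.403ms=2b +201.681ms=2/5b
5) 1210.084ms=12/5b +201.681ms=2/5b
6) 1411.765ms=14/5b +201.681ms=2/5b
7) 1613.445ms=16/5b +201.681ms=2/5b
8) 1815.126ms=18/5b +201.681ms=2/5b
Σ=4b of 4 (119bpm 2/4) — PASS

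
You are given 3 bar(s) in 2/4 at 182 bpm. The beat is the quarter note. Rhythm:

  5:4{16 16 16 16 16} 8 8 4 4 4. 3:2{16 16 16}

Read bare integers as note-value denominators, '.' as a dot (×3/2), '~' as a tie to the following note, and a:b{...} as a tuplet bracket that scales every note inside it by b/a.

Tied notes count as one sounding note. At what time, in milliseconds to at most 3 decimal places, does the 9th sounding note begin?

note 9 onset = 3b = 989.011ms

1. 0.0ms @ 0 + 65.934ms (1/5)
2. 65.934ms @ 1/5 + 65.934ms (1/5)
3. 131.868ms @ 2/5 + 65.934ms (1/5)
4. 197.802ms @ 3/5 + 65.934ms (1/5)
5. 263.736ms @ 4/5 + 65.934ms (1/5)
6. 329.67ms @ 1 + 164.835ms (1/2)
7. 494.505ms @ 3/2 + 164.835ms (1/2)
8. 659.341ms @ 2 + 329.67ms (1)
9. 989.011ms @ 3 + 329.67ms (1)
10. 1318.681ms @ 4 + 494.505ms (3/2)
11. 1813.187ms @ 11/2 + 54.945ms (1/6)
12. 1868.132ms @ 17/3 + 54.945ms (1/6)
13. 1923.077ms @ 35/6 + 54.945ms (1/6)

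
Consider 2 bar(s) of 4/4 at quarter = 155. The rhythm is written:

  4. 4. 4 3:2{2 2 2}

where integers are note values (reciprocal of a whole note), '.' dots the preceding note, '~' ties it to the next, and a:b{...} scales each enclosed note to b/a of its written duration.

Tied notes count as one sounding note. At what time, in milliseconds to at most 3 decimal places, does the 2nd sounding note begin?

note 2 onset = 3/2b = 580.645ms

1. 0.0ms @ 0 + 580.645ms (3/2)
2. 580.645ms @ 3/2 + 580.645ms (3/2)
3. 1161.29ms @ 3 + 387.097ms (1)
4. 1548.387ms @ 4 + 516.129ms (4/3)
5. 2064.516ms @ 16/3 + 516.129ms (4/3)
6. 2580.645ms @ 20/3 + 516.129ms (4/3)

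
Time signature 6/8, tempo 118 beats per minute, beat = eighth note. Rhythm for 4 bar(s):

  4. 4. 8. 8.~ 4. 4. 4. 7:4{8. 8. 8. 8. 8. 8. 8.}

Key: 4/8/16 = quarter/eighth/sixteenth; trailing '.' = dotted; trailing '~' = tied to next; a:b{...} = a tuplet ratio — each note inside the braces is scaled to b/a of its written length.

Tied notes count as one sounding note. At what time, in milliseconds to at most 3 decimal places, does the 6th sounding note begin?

note 6 onset = 15b = 7627.119ms

1. 0.0ms @ 0 + 1525.424ms (3)
2. 1525.424ms @ 3 + 1525.424ms (3)
3. 3050.847ms @ 6 + 762.712ms (3/2)
4. 3813.559ms @ 15/2 + 2288.136ms (9/2)
5. 6101.695ms @ 12 + 1525.424ms (3)
6. 7627.119ms @ 15 + 1525.424ms (3)
7. 9152.542ms @ 18 + 435.835ms (6/7)
8. 9588.378ms @ 132/7 + 435.835ms (6/7)
9. 10024.213ms @ 138/7 + 435.835ms (6/7)
10. 10460.048ms @ 144/7 + 435.835ms (6/7)
11. 10895.884ms @ 150/7 + 435.835ms (6/7)
12. 11331.719ms @ 156/7 + 435.835ms (6/7)
13. 11767.554ms @ 162/7 + 435.835ms (6/7)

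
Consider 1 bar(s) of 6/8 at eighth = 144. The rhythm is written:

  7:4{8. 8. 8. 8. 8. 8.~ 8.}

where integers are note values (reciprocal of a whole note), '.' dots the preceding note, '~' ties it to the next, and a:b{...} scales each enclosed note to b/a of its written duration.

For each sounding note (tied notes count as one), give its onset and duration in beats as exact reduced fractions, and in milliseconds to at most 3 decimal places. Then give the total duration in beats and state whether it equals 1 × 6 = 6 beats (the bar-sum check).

1) 0.0ms=0b +357.143ms=6/7b
2) 357.143ms=6/7b +357.143ms=6/7b
3) 714.286ms=12/7b +357.143ms=6/7b
4) 1071.429ms=18/7b +357.143ms=6/7b
5) 1428.571ms=24/7b +357.143ms=6/7b
6) 1785.714ms=30/7b +714.286ms=12/7b
Σ=6b of 6 (144bpm 6/8) — PASS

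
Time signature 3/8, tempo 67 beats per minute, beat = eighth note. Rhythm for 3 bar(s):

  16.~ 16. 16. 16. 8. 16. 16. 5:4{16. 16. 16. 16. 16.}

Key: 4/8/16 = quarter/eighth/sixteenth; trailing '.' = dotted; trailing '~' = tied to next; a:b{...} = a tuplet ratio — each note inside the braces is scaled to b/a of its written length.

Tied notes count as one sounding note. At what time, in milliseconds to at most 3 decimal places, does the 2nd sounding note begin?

1. 0.0ms @ 0 + 1343.284ms (3/2)
2. 1343.284ms @ 3/2 + 671.642ms (3/4)
3. 2014.925ms @ 9/4 + 671.642ms (3/4)
4. 2686.567ms @ 3 + 1343.284ms (3/2)
5. 4029.851ms @ 9/2 + 671.642ms (3/4)
6. 4701.493ms @ 21/4 + 671.642ms (3/4)
7. 5373.134ms @ 6 + 537.313ms (3/5)
8. 5910.448ms @ 33/5 + 537.313ms (3/5)
9. 6447.761ms @ 36/5 + 537.313ms (3/5)
10. 6985.075ms @ 39/5 + 537.313ms (3/5)
11. 7522.388ms @ 42/5 + 537.313ms (3/5)

note 2 onset = 3/2b = 1343.284ms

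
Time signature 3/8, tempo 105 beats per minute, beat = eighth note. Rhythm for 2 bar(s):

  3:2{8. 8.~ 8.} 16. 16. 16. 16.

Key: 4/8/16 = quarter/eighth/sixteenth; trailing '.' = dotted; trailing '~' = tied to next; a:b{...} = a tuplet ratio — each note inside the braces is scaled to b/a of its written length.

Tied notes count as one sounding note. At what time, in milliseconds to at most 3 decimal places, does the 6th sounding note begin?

note 6 onset = 21/4b = 3000.0ms

1. 0.0ms @ 0 + 571.429ms (1)
2. 571.429ms @ 1 + 1142.857ms (2)
3. 1714.286ms @ 3 + 428.571ms (3/4)
4. 2142.857ms @ 15/4 + 428.571ms (3/4)
5. 2571.429ms @ 9/2 + 428.571ms (3/4)
6. 3000.0ms @ 21/4 + 428.571ms (3/4)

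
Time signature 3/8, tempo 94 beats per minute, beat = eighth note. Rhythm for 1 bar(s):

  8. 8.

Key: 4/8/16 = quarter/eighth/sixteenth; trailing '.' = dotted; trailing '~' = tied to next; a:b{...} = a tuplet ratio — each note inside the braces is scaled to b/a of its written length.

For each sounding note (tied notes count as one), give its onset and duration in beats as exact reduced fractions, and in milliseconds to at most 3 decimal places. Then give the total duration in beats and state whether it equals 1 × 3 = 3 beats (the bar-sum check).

1) 0.0ms=0b +957.447ms=3/2b
2) 957.447ms=3/2b +957.447ms=3/2b
Σ=3b of 3 (94bpm 3/8) — PASS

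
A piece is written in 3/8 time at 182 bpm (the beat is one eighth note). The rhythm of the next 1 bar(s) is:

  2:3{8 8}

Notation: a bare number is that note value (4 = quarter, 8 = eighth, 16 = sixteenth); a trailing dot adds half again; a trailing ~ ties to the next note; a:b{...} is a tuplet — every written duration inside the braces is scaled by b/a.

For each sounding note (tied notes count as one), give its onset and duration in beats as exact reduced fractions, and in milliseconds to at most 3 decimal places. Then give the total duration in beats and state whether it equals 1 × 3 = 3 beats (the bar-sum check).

1) 0.0ms=0b +494.505ms=3/2b
2) 494.505ms=3/2b +494.505ms=3/2b
Σ=3b of 3 (182bpm 3/8) — PASS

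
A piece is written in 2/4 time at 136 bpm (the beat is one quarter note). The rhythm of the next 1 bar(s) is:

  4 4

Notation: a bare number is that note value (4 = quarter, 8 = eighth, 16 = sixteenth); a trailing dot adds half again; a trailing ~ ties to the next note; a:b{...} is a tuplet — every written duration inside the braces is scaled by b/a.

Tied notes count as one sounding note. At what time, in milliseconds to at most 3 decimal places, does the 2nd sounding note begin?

note 2 onset = 1b = 441.176ms

1. 0.0ms @ 0 + 441.176ms (1)
2. 441.176ms @ 1 + 441.176ms (1)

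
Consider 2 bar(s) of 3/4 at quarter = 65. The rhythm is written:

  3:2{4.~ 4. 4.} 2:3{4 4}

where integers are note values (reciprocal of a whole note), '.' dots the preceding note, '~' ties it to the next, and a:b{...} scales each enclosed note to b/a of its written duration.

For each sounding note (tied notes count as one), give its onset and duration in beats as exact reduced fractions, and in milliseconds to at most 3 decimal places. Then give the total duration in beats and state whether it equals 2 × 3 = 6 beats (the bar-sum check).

1) 0.0ms=0b +1846.154ms=2b
2) 1846.154ms=2b +923.077ms=1b
3) 2769.231ms=3b +1384.615ms=3/2b
4) 4153.846ms=9/2b +1384.615ms=3/2b
Σ=6b of 6 (65bpm 3/4) — PASS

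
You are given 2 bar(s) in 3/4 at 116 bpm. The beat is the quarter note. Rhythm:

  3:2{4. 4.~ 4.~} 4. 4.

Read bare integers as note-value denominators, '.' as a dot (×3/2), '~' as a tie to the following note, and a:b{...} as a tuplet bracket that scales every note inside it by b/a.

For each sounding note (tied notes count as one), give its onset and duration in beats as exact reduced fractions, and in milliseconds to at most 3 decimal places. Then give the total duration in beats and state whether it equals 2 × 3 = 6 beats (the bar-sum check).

1) 0.0ms=0b +517.241ms=1b
2) 517.241ms=1b +1810.345ms=7/2b
3) 2327.586ms=9/2b +775.862ms=3/2b
Σ=6b of 6 (116bpm 3/4) — PASS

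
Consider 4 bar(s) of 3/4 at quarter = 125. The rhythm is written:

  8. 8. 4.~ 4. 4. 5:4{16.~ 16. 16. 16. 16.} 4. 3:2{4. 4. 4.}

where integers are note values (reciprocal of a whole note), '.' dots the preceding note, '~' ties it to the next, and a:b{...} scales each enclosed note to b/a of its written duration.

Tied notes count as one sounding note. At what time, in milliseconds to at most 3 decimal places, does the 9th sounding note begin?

note 9 onset = 15/2b = 3600.0ms

1. 0.0ms @ 0 + 360.0ms (3/4)
2. 360.0ms @ 3/4 + 360.0ms (3/4)
3. 720.0ms @ 3/2 + 1440.0ms (3)
4. 2160.0ms @ 9/2 + 720.0ms (3/2)
5. 2880.0ms @ 6 + 288.0ms (3/5)
6. 3168.0ms @ 33/5 + 144.0ms (3/10)
7. 3312.0ms @ 69/10 + 144.0ms (3/10)
8. 3456.0ms @ 36/5 + 144.0ms (3/10)
9. 3600.0ms @ 15/2 + 720.0ms (3/2)
10. 4320.0ms @ 9 + 480.0ms (1)
11. 4800.0ms @ 10 + 480.0ms (1)
12. 5280.0ms @ 11 + 480.0ms (1)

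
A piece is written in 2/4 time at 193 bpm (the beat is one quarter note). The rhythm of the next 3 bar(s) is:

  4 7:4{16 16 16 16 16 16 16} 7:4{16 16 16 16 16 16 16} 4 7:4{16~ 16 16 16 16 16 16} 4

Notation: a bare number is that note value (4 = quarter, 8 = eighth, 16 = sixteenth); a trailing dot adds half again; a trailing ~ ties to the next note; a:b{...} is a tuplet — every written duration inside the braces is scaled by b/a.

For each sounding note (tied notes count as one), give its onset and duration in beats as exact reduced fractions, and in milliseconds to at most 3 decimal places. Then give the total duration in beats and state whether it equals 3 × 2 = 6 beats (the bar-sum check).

1) 0.0ms=0b +310.881ms=1b
2) 310.881ms=1b +44.412ms=1/7b
3) 355.292ms=8/7b +44.412ms=1/7b
4) 399.704ms=9/7b +44.412ms=1/7b
5) 444.115ms=10/7b +44.412ms=1/7b
6) 488.527ms=11/7b +44.412ms=1/7b
7) 532.939ms=12/7b +44.412ms=1/7b
8) 577.35ms=13/7b +44.412ms=1/7b
9) 621.762ms=2b +44.412ms=1/7b
10) 666.173ms=15/7b +44.412ms=1/7b
11) 710.585ms=16/7b +44.412ms=1/7b
12) 754.996ms=17/7b +44.412ms=1/7b
13) 799.408ms=18/7b +44.412ms=1/7b
14) 843.819ms=19/7b +44.412ms=1/7b
15) 888.231ms=20/7b +44.412ms=1/7b
16) 932.642ms=3b +310.881ms=1b
17) 1243.523ms=4b +88.823ms=2/7b
18) 1332.346ms=30/7b +44.412ms=1/7b
19) 1376.758ms=31/7b +44.412ms=1/7b
20) 1421.17ms=32/7b +44.412ms=1/7b
21) 1465.581ms=33/7b +44.412ms=1/7b
22) 1509.993ms=34/7b +44.412ms=1/7b
23) 1554.404ms=5b +310.881ms=1b
Σ=6b of 6 (193bpm 2/4) — PASS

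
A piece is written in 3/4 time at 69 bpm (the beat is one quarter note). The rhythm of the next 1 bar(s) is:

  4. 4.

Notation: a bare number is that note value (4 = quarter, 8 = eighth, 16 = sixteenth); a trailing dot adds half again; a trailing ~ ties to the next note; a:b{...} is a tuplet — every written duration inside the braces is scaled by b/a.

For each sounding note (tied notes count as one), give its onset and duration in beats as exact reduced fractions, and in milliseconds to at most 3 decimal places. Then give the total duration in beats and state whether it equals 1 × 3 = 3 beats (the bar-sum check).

1) 0.0ms=0b +1304.348ms=3/2b
2) 1304.348ms=3/2b +1304.348ms=3/2b
Σ=3b of 3 (69bpm 3/4) — PASS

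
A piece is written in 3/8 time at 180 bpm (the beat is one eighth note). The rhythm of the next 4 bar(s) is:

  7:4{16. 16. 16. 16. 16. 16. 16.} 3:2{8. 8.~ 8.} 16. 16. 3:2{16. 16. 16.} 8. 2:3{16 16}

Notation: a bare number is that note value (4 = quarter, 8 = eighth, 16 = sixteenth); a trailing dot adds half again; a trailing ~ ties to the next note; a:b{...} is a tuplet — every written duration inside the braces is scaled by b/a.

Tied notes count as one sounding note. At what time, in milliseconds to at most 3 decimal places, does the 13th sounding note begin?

1. 0.0ms @ 0 + 142.857ms (3/7)
2. 142.857ms @ 3/7 + 142.857ms (3/7)
3. 285.714ms @ 6/7 + 142.857ms (3/7)
4. 428.571ms @ 9/7 + 142.857ms (3/7)
5. 571.429ms @ 12/7 + 142.857ms (3/7)
6. 714.286ms @ 15/7 + 142.857ms (3/7)
7. 857.143ms @ 18/7 + 142.857ms (3/7)
8. 1000.0ms @ 3 + 333.333ms (1)
9. 1333.333ms @ 4 + 666.667ms (2)
10. 2000.0ms @ 6 + 250.0ms (3/4)
11. 2250.0ms @ 27/4 + 250.0ms (3/4)
12. 2500.0ms @ 15/2 + 166.667ms (1/2)
13. 2666.667ms @ 8 + 166.667ms (1/2)
14. 2833.333ms @ 17/2 + 166.667ms (1/2)
15. 3000.0ms @ 9 + 500.0ms (3/2)
16. 3500.0ms @ 21/2 + 250.0ms (3/4)
17. 3750.0ms @ 45/4 + 250.0ms (3/4)

note 13 onset = 8b = 2666.667ms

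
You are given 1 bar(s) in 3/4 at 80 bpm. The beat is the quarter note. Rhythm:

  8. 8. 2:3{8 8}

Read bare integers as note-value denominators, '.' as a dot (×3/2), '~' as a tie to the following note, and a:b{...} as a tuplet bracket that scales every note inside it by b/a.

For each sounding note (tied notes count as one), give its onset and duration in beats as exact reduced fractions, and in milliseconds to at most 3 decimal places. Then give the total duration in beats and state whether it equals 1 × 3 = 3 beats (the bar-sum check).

1) 0.0ms=0b +562.5ms=3/4b
2) 562.5ms=3/4b +562.5ms=3/4b
3) 1125.0ms=3/2b +562.5ms=3/4b
4) 1687.5ms=9/4b +562.5ms=3/4b
Σ=3b of 3 (80bpm 3/4) — PASS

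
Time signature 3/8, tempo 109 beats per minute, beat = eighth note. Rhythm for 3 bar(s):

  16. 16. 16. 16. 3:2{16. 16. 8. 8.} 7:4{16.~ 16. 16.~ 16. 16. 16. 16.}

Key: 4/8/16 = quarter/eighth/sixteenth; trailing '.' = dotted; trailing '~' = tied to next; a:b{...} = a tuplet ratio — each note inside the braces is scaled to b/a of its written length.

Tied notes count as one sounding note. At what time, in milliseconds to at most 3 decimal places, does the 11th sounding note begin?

note 11 onset = 54/7b = 4246.396ms

1. 0.0ms @ 0 + 412.844ms (3/4)
2. 412.844ms @ 3/4 + 412.844ms (3/4)
3. 825.688ms @ 3/2 + 412.844ms (3/4)
4. 1238.532ms @ 9/4 + 412.844ms (3/4)
5. 1651.376ms @ 3 + 275.229ms (1/2)
6. 1926.606ms @ 7/2 + 275.229ms (1/2)
7. 2201.835ms @ 4 + 550.459ms (1)
8. 2752.294ms @ 5 + 550.459ms (1)
9. 3302.752ms @ 6 + 471.822ms (6/7)
10. 3774.574ms @ 48/7 + 471.822ms (6/7)
11. 4246.396ms @ 54/7 + 235.911ms (3/7)
12. 4482.307ms @ 57/7 + 235.911ms (3/7)
13. 4718.218ms @ 60/7 + 235.911ms (3/7)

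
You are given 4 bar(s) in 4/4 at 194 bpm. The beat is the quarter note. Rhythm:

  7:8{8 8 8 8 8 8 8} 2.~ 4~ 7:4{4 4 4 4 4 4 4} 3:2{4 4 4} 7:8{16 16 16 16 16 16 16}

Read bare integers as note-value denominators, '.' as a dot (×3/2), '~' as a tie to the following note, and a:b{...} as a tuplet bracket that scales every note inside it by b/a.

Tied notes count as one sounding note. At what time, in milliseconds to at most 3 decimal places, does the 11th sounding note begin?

1. 0.0ms @ 0 + 176.73ms (4/7)
2. 176.73ms @ 4/7 + 176.73ms (4/7)
3. 353.461ms @ 8/7 + 176.73ms (4/7)
4. 530.191ms @ 12/7 + 176.73ms (4/7)
5. 706.922ms @ 16/7 + 176.73ms (4/7)
6. 883.652ms @ 20/7 + 176.73ms (4/7)
7. 1060.383ms @ 24/7 + 176.73ms (4/7)
8. 1237.113ms @ 4 + 1413.844ms (32/7)
9. 2650.957ms @ 60/7 + 176.73ms (4/7)
10. 2827.688ms @ 64/7 + 176.73ms (4/7)
11. 3004.418ms @ 68/7 + 176.73ms (4/7)
12. 3181.149ms @ 72/7 + 176.73ms (4/7)
13. 3357.879ms @ 76/7 + 176.73ms (4/7)
14. 3534.61ms @ 80/7 + 176.73ms (4/7)
15. 3711.34ms @ 12 + 206.186ms (2/3)
16. 3917.526ms @ 38/3 + 206.186ms (2/3)
17. 4123.711ms @ 40/3 + 206.186ms (2/3)
18. 4329.897ms @ 14 + 88.365ms (2/7)
19. 4418.262ms @ 100/7 + 88.365ms (2/7)
20. 4506.627ms @ 102/7 + 88.365ms (2/7)
21. 4594.993ms @ 104/7 + 88.365ms (2/7)
22. 4683.358ms @ 106/7 + 88.365ms (2/7)
23. 4771.723ms @ 108/7 + 88.365ms (2/7)
24. 4860.088ms @ 110/7 + 88.365ms (2/7)

note 11 onset = 68/7b = 3004.418ms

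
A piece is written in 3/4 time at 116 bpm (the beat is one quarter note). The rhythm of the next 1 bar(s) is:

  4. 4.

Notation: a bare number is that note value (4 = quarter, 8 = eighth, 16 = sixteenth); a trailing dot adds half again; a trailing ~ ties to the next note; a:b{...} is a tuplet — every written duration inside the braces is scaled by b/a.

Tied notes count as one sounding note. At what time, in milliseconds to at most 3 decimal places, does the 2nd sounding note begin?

1. 0.0ms @ 0 + 775.862ms (3/2)
2. 775.862ms @ 3/2 + 775.862ms (3/2)

note 2 onset = 3/2b = 775.862ms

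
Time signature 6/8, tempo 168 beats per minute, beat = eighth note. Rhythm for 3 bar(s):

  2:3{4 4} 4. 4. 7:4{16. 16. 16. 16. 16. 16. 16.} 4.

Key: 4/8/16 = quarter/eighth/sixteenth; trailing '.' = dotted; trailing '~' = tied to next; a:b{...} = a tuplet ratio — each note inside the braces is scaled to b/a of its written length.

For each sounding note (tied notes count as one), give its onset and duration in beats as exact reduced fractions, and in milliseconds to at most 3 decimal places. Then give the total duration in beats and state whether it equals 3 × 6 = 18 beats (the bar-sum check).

1) 0.0ms=0b +1071.429ms=3b
2) 1071.429ms=3b +1071.429ms=3b
3) 2142.857ms=6b +1071.429ms=3b
4) 3214.286ms=9b +1071.429ms=3b
5) 4285.714ms=12b +153.061ms=3/7b
6) 4438.776ms=87/7b +153.061ms=3/7b
7) 4591.837ms=90/7b +153.061ms=3/7b
8) 4744.898ms=93/7b +153.061ms=3/7b
9) 4897.959ms=96/7b +153.061ms=3/7b
10) 5051.02ms=99/7b +153.061ms=3/7b
11) 5204.082ms=102/7b +153.061ms=3/7b
12) 5357.143ms=15b +1071.429ms=3b
Σ=18b of 18 (168bpm 6/8) — PASS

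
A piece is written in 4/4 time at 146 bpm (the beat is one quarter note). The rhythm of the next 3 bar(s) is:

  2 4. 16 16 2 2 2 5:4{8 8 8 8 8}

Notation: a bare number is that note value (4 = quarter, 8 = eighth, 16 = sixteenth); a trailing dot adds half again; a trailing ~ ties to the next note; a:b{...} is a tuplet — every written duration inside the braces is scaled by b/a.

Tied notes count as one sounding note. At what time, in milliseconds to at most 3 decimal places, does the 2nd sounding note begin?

1. 0.0ms @ 0 + 821.918ms (2)
2. 821.918ms @ 2 + 616.438ms (3/2)
3. 1438.356ms @ 7/2 + 102.74ms (1/4)
4. 1541.096ms @ 15/4 + 102.74ms (1/4)
5. 1643.836ms @ 4 + 821.918ms (2)
6. 2465.753ms @ 6 + 821.918ms (2)
7. 3287.671ms @ 8 + 821.918ms (2)
8. 4109.589ms @ 10 + 164.384ms (2/5)
9. 4273.973ms @ 52/5 + 164.384ms (2/5)
10. 4438.356ms @ 54/5 + 164.384ms (2/5)
11. 4602.74ms @ 56/5 + 164.384ms (2/5)
12. 4767.123ms @ 58/5 + 164.384ms (2/5)

note 2 onset = 2b = 821.918ms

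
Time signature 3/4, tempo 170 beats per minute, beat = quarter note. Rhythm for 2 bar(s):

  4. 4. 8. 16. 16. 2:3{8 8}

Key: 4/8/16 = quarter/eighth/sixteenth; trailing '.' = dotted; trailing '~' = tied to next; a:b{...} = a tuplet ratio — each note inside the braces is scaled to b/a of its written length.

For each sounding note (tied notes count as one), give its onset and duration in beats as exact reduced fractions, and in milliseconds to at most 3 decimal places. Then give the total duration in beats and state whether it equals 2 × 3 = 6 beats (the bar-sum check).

1) 0.0ms=0b +529.412ms=3/2b
2) 529.412ms=3/2b +529.412ms=3/2b
3) 1058.824ms=3b +264.706ms=3/4b
4) 1323.529ms=15/4b +132.353ms=3/8b
5) 1455.882ms=33/8b +132.353ms=3/8b
6) 1588.235ms=9/2b +264.706ms=3/4b
7) 1852.941ms=21/4b +264.706ms=3/4b
Σ=6b of 6 (170bpm 3/4) — PASS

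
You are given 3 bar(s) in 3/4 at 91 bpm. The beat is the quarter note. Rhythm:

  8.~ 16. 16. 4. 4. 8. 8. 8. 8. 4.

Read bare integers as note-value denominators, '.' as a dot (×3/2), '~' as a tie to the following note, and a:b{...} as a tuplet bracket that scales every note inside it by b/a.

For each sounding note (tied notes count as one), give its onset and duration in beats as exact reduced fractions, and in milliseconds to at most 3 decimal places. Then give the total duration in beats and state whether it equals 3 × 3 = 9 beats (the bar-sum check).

1) 0.0ms=0b +741.758ms=9/8b
2) 741.758ms=9/8b +247.253ms=3/8b
3) 989.011ms=3/2b +989.011ms=3/2b
4) 1978.022ms=3b +989.011ms=3/2b
5) 2967.033ms=9/2b +494.505ms=3/4b
6) 3461.538ms=21/4b +494.505ms=3/4b
7) 3956.044ms=6b +494.505ms=3/4b
8) 4450.549ms=27/4b +494.505ms=3/4b
9) 4945.055ms=15/2b +989.011ms=3/2b
Σ=9b of 9 (91bpm 3/4) — PASS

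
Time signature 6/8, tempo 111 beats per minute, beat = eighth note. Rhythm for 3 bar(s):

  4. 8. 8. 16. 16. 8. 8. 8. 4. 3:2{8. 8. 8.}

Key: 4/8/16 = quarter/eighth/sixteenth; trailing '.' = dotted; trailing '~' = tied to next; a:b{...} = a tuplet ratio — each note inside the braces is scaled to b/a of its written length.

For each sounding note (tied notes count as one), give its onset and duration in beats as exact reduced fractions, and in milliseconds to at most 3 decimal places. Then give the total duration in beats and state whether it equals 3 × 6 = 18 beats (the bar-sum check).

1) 0.0ms=0b +1621.622ms=3b
2) 1621.622ms=3b +810.811ms=3/2b
3) 2432.432ms=9/2b +810.811ms=3/2b
4) 3243.243ms=6b +405.405ms=3/4b
5) 3648.649ms=27/4b +405.405ms=3/4b
6) 4054.054ms=15/2b +810.811ms=3/2b
7) 4864.865ms=9b +810.811ms=3/2b
8) 5675.676ms=21/2b +810.811ms=3/2b
9) 6486.486ms=12b +1621.622ms=3b
10) 8108.108ms=15b +540.541ms=1b
11) 8648.649ms=16b +540.541ms=1b
12) 9189.189ms=17b +540.541ms=1b
Σ=18b of 18 (111bpm 6/8) — PASS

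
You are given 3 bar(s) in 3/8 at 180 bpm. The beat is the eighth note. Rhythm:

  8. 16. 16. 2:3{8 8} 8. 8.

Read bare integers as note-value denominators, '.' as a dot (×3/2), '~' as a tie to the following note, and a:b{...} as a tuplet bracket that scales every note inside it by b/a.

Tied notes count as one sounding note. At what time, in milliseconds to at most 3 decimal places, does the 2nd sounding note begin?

note 2 onset = 3/2b = 500.0ms

1. 0.0ms @ 0 + 500.0ms (3/2)
2. 500.0ms @ 3/2 + 250.0ms (3/4)
3. 750.0ms @ 9/4 + 250.0ms (3/4)
4. 1000.0ms @ 3 + 500.0ms (3/2)
5. 1500.0ms @ 9/2 + 500.0ms (3/2)
6. 2000.0ms @ 6 + 500.0ms (3/2)
7. 2500.0ms @ 15/2 + 500.0ms (3/2)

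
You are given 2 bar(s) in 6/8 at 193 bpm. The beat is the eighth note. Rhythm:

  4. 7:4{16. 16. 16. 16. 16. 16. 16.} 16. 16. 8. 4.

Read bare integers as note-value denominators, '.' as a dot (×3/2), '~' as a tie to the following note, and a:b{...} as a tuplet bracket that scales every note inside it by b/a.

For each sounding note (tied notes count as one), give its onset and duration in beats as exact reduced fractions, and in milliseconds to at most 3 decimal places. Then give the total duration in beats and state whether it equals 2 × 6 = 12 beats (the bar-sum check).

1) 0.0ms=0b +932.642ms=3b
2) 932.642ms=3b +133.235ms=3/7b
3) 1065.877ms=24/7b +133.235ms=3/7b
4) 1199.112ms=27/7b +133.235ms=3/7b
5) 1332.346ms=30/7b +133.235ms=3/7b
6) 1465.581ms=33/7b +133.235ms=3/7b
7) 1598.816ms=36/7b +133.235ms=3/7b
8) 1732.05ms=39/7b +133.235ms=3/7b
9) 1865.285ms=6b +233.161ms=3/4b
10) 2098.446ms=27/4b +233.161ms=3/4b
11) 2331.606ms=15/2b +466.321ms=3/2b
12) 2797.927ms=9b +932.642ms=3b
Σ=12b of 12 (193bpm 6/8) — PASS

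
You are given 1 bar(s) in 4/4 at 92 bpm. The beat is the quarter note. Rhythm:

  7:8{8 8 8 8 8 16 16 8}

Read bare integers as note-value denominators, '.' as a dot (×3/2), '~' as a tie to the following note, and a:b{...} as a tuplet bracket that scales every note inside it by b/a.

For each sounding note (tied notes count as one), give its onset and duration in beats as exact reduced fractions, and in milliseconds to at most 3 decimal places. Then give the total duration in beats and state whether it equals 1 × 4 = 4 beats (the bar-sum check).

1) 0.0ms=0b +372.671ms=4/7b
2) 372.671ms=4/7b +372.671ms=4/7b
3) 745.342ms=8/7b +372.671ms=4/7b
4) 1118.012ms=12/7b +372.671ms=4/7b
5) 1490.683ms=16/7b +372.671ms=4/7b
6) 1863.354ms=20/7b +186.335ms=2/7b
7) 2049.689ms=22/7b +186.335ms=2/7b
8) 2236.025ms=24/7b +372.671ms=4/7b
Σ=4b of 4 (92bpm 4/4) — PASS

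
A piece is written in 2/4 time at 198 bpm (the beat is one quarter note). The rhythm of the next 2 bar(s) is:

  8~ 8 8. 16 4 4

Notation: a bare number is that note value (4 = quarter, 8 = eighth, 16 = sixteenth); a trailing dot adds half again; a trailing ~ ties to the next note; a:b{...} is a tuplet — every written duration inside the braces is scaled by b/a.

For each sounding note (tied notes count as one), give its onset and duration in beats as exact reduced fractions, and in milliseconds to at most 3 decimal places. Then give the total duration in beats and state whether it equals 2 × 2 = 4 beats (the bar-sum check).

1) 0.0ms=0b +303.03ms=1b
2) 303.03ms=1b +227.273ms=3/4b
3) 530.303ms=7/4b +75.758ms=1/4b
4) 606.061ms=2b +303.03ms=1b
5) 909.091ms=3b +303.03ms=1b
Σ=4b of 4 (198bpm 2/4) — PASS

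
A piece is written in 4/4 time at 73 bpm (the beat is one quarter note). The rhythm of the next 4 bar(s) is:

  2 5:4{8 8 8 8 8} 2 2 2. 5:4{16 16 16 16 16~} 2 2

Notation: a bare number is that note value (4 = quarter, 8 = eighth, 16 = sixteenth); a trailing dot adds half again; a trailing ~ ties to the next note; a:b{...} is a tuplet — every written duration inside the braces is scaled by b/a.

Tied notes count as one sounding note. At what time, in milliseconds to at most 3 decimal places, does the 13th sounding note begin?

note 13 onset = 58/5b = 9534.247ms

1. 0.0ms @ 0 + 1643.836ms (2)
2. 1643.836ms @ 2 + 328.767ms (2/5)
3. 1972.603ms @ 12/5 + 328.767ms (2/5)
4. 2301.37ms @ 14/5 + 328.767ms (2/5)
5. 2630.137ms @ 16/5 + 328.767ms (2/5)
6. 2958.904ms @ 18/5 + 328.767ms (2/5)
7. 3287.671ms @ 4 + 1643.836ms (2)
8. 4931.507ms @ 6 + 1643.836ms (2)
9. 6575.342ms @ 8 + 2465.753ms (3)
10. 9041.096ms @ 11 + 164.384ms (1/5)
11. 9205.479ms @ 56/5 + 164.384ms (1/5)
12. 9369.863ms @ 57/5 + 164.384ms (1/5)
13. 9534.247ms @ 58/5 + 164.384ms (1/5)
14. 9698.63ms @ 59/5 + 1808.219ms (11/5)
15. 11506.849ms @ 14 + 1643.836ms (2)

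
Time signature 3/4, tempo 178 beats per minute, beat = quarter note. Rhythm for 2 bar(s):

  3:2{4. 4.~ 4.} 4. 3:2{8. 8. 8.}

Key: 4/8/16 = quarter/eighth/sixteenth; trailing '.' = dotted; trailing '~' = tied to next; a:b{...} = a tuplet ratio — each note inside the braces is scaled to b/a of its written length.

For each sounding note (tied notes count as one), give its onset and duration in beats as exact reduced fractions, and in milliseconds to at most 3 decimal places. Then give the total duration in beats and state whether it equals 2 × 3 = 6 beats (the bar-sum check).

1) 0.0ms=0b +337.079ms=1b
2) 337.079ms=1b +674.157ms=2b
3) 1011.236ms=3b +505.618ms=3/2b
4) 1516.854ms=9/2b +168.539ms=1/2b
5) 1685.393ms=5b +168.539ms=1/2b
6) 1853.933ms=11/2b +168.539ms=1/2b
Σ=6b of 6 (178bpm 3/4) — PASS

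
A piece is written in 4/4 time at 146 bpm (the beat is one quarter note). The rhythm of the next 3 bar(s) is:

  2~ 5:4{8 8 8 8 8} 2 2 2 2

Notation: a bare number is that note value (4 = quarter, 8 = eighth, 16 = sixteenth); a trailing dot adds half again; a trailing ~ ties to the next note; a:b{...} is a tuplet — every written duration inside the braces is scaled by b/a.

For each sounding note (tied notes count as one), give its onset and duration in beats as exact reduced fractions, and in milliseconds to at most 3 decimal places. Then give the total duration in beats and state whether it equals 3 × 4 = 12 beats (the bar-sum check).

1) 0.0ms=0b +986.301ms=12/5b
2) 986.301ms=12/5b +164.384ms=2/5b
3) 1150.685ms=14/5b +164.384ms=2/5b
4) 1315.068ms=16/5b +164.384ms=2/5b
5) 1479.452ms=18/5b +164.384ms=2/5b
6) 1643.836ms=4b +821.918ms=2b
7) 2465.753ms=6b +821.918ms=2b
8) 3287.671ms=8b +821.918ms=2b
9) 4109.589ms=10b +821.918ms=2b
Σ=12b of 12 (146bpm 4/4) — PASS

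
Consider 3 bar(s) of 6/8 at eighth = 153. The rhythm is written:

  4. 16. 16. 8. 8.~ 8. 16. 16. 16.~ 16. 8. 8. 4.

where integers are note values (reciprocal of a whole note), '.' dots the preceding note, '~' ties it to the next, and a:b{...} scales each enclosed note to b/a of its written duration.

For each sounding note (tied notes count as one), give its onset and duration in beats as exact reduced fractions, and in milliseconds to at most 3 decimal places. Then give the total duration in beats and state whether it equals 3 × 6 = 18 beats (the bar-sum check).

1) 0.0ms=0b +1176.471ms=3b
2) 1176.471ms=3b +294.118ms=3/4b
3) 1470.588ms=15/4b +294.118ms=3/4b
4) 1764.706ms=9/2b +588.235ms=3/2b
5) 2352.941ms=6b +1176.471ms=3b
6) 3529.412ms=9b +294.118ms=3/4b
7) 3823.529ms=39/4b +294.118ms=3/4b
8) 4117.647ms=21/2b +588.235ms=3/2b
9) 4705.882ms=12b +588.235ms=3/2b
10) 5294.118ms=27/2b +588.235ms=3/2b
11) 5882.353ms=15b +1176.471ms=3b
Σ=18b of 18 (153bpm 6/8) — PASS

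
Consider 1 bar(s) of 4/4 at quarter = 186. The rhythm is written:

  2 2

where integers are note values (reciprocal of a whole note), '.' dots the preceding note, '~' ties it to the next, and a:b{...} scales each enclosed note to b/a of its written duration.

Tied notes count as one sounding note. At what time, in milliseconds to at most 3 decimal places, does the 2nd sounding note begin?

1. 0.0ms @ 0 + 645.161ms (2)
2. 645.161ms @ 2 + 645.161ms (2)

note 2 onset = 2b = 645.161ms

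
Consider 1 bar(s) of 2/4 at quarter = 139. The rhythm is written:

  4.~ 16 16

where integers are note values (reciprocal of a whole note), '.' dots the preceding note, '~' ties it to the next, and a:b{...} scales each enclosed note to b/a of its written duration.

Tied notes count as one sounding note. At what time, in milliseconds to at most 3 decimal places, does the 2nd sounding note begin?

note 2 onset = 7/4b = 755.396ms

1. 0.0ms @ 0 + 755.396ms (7/4)
2. 755.396ms @ 7/4 + 107.914ms (1/4)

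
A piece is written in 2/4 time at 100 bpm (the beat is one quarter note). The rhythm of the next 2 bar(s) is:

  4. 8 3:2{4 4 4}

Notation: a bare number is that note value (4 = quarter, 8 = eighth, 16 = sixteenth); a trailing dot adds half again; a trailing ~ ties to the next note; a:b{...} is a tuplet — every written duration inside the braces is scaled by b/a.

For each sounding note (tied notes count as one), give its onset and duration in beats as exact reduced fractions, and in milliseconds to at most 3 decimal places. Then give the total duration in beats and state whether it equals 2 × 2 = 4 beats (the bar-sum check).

1) 0.0ms=0b +900.0ms=3/2b
2) 900.0ms=3/2b +300.0ms=1/2b
3) 1200.0ms=2b +400.0ms=2/3b
4) 1600.0ms=8/3b +400.0ms=2/3b
5) 2000.0ms=10/3b +400.0ms=2/3b
Σ=4b of 4 (100bpm 2/4) — PASS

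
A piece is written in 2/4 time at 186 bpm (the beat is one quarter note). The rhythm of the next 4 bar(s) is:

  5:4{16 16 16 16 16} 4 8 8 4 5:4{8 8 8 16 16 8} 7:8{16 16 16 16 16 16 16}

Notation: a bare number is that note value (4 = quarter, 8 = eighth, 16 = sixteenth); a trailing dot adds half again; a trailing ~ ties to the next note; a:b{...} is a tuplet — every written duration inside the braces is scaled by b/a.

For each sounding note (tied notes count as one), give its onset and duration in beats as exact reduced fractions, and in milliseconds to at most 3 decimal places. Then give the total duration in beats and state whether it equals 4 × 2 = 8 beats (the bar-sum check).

1) 0.0ms=0b +64.516ms=1/5b
2) 64.516ms=1/5b +64.516ms=1/5b
3) 129.032ms=2/5b +64.516ms=1/5b
4) 193.548ms=3/5b +64.516ms=1/5b
5) 258.065ms=4/5b +64.516ms=1/5b
6) 322.581ms=1b +322.581ms=1b
7) 645.161ms=2b +161.29ms=1/2b
8) 806.452ms=5/2b +161.29ms=1/2b
9) 967.742ms=3b +322.581ms=1b
10) 1290.323ms=4b +129.032ms=2/5b
11) 1419.355ms=22/5b +129.032ms=2/5b
12) 1548.387ms=24/5b +129.032ms=2/5b
13) 1677.419ms=26/5b +64.516ms=1/5b
14) 1741.935ms=27/5b +64.516ms=1/5b
15) 1806.452ms=28/5b +129.032ms=2/5b
16) 1935.484ms=6b +92.166ms=2/7b
17) 2027.65ms=44/7b +92.166ms=2/7b
18) 2119.816ms=46/7b +92.166ms=2/7b
19) 2211.982ms=48/7b +92.166ms=2/7b
20) 2304.147ms=50/7b +92.166ms=2/7b
21) 2396.313ms=52/7b +92.166ms=2/7b
22) 2488.479ms=54/7b +92.166ms=2/7b
Σ=8b of 8 (186bpm 2/4) — PASS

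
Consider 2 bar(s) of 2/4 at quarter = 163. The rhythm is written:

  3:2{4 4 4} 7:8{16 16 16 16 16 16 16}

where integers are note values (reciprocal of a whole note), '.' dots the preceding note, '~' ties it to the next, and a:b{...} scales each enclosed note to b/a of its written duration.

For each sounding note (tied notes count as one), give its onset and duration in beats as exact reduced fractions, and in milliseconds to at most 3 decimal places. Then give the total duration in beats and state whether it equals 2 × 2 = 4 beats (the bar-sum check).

1) 0.0ms=0b +245.399ms=2/3b
2) 245.399ms=2/3b +245.399ms=2/3b
3) 490.798ms=4/3b +245.399ms=2/3b
4) 736.196ms=2b +105.171ms=2/7b
5) 841.367ms=16/7b +105.171ms=2/7b
6) 946.538ms=18/7b +105.171ms=2/7b
7) 1051.709ms=20/7b +105.171ms=2/7b
8) 1156.88ms=22/7b +105.171ms=2/7b
9) 1262.051ms=24/7b +105.171ms=2/7b
10) 1367.222ms=26/7b +105.171ms=2/7b
Σ=4b of 4 (163bpm 2/4) — PASS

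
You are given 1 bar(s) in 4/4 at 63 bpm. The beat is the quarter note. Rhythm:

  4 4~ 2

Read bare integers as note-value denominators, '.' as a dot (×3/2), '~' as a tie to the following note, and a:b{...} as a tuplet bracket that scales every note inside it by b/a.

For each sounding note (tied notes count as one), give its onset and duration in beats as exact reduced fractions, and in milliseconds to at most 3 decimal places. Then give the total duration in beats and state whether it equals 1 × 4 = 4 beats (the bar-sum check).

1) 0.0ms=0b +952.381ms=1b
2) 952.381ms=1b +2857.143ms=3b
Σ=4b of 4 (63bpm 4/4) — PASS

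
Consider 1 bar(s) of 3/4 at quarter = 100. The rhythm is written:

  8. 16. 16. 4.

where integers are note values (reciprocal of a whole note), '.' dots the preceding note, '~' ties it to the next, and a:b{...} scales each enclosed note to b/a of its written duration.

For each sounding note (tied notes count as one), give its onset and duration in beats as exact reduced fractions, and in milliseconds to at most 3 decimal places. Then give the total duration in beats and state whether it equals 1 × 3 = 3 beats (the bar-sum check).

1) 0.0ms=0b +450.0ms=3/4b
2) 450.0ms=3/4b +225.0ms=3/8b
3) 675.0ms=9/8b +225.0ms=3/8b
4) 900.0ms=3/2b +900.0ms=3/2b
Σ=3b of 3 (100bpm 3/4) — PASS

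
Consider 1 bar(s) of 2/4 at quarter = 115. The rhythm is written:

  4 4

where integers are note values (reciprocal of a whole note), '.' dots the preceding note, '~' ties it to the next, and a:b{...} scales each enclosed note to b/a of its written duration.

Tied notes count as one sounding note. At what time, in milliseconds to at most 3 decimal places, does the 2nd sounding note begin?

1. 0.0ms @ 0 + 521.739ms (1)
2. 521.739ms @ 1 + 521.739ms (1)

note 2 onset = 1b = 521.739ms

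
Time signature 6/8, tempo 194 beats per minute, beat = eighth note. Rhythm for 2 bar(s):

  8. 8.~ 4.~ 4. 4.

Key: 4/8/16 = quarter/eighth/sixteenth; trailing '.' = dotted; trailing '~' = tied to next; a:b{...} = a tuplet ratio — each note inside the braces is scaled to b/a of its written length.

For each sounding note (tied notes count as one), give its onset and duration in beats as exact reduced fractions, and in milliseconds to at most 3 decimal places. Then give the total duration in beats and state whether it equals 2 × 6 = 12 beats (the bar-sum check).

1) 0.0ms=0b +463.918ms=3/2b
2) 463.918ms=3/2b +2319.588ms=15/2b
3) 2783.505ms=9b +927.835ms=3b
Σ=12b of 12 (194bpm 6/8) — PASS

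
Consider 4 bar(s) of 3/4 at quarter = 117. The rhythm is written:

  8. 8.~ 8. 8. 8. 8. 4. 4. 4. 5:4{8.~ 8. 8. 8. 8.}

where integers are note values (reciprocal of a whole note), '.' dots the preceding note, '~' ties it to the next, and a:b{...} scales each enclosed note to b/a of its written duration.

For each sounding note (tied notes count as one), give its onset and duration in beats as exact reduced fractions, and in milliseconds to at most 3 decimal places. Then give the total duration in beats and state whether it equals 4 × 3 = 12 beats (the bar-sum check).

1) 0.0ms=0b +384.615ms=3/4b
2) 384.615ms=3/4b +769.231ms=3/2b
3) 1153.846ms=9/4b +384.615ms=3/4b
4) 1538.462ms=3b +384.615ms=3/4b
5) 1923.077ms=15/4b +384.615ms=3/4b
6) 2307.692ms=9/2b +769.231ms=3/2b
7) 3076.923ms=6b +769.231ms=3/2b
8) 3846.154ms=15/2b +769.231ms=3/2b
9) 4615.385ms=9b +615.385ms=6/5b
10) 5230.769ms=51/5b +307.692ms=3/5b
11) 5538.462ms=54/5b +307.692ms=3/5b
12) 5846.154ms=57/5b +307.692ms=3/5b
Σ=12b of 12 (117bpm 3/4) — PASS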